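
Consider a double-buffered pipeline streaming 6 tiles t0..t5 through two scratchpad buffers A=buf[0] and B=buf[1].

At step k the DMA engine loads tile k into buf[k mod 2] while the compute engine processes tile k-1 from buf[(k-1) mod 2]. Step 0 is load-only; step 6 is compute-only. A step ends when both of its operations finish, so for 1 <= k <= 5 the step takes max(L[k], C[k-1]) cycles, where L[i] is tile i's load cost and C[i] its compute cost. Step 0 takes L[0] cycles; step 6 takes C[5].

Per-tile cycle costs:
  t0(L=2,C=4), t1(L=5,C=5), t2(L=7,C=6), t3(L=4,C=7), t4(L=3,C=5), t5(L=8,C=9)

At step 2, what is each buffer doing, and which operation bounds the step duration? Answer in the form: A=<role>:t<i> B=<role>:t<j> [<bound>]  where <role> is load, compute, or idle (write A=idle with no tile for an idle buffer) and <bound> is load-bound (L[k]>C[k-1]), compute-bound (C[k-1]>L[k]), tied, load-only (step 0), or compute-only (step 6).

k=0 load=t0/2c comp=- wait=2 total=2
k=1 load=t1/5c comp=t0/4c wait=5 total=7
k=2 load=t2/7c comp=t1/5c wait=7 total=14
k=3 load=t3/4c comp=t2/6c wait=6 total=20
k=4 load=t4/3c comp=t3/7c wait=7 total=27
k=5 load=t5/8c comp=t4/5c wait=8 total=35
k=6 load=- comp=t5/9c wait=9 total=44

step 2: A=load:t2 B=compute:t1 [load-bound]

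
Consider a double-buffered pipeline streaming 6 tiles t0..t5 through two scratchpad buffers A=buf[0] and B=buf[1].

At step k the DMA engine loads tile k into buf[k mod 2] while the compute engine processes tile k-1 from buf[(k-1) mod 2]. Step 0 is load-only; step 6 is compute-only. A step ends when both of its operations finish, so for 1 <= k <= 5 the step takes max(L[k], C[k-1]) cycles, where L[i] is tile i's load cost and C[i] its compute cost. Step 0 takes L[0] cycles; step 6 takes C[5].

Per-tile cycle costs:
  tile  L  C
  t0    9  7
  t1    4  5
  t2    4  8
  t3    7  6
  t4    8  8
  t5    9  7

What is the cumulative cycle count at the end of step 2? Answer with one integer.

end_cycle[2] = 21

  0. 9=9c; end=9; A:t0 B:-
  1. max(4,7)=7c; end=16; A:t0 B:t1
  2. max(4,5)=5c; end=21; A:t2 B:t1
  3. max(7,8)=8c; end=29; A:t2 B:t3
  4. max(8,6)=8c; end=37; A:t4 B:t3
  5. max(9,8)=9c; end=46; A:t4 B:t5
  6. 7=7c; end=53; A:t4 B:t5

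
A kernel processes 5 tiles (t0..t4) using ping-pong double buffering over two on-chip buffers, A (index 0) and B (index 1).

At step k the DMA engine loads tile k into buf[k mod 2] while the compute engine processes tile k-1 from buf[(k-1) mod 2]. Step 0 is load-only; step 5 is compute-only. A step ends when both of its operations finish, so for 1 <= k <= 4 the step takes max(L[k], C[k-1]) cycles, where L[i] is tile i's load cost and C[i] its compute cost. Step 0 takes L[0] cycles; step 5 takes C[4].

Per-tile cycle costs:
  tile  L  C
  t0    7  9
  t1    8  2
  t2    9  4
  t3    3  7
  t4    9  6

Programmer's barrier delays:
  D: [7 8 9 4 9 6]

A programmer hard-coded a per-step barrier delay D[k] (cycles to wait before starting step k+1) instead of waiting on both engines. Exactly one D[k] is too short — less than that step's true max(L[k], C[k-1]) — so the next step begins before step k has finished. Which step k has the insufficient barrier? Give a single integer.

[0] required=L[0]=7=7 vs D=7 ok
[1] required=max(L[1]=8,C[0]=9)=9 vs D=8 SHORT
[2] required=max(L[2]=9,C[1]=2)=9 vs D=9 ok
[3] required=max(L[3]=3,C[2]=4)=4 vs D=4 ok
[4] required=max(L[4]=9,C[3]=7)=9 vs D=9 ok
[5] required=C[4]=6=6 vs D=6 ok

hazard at step 1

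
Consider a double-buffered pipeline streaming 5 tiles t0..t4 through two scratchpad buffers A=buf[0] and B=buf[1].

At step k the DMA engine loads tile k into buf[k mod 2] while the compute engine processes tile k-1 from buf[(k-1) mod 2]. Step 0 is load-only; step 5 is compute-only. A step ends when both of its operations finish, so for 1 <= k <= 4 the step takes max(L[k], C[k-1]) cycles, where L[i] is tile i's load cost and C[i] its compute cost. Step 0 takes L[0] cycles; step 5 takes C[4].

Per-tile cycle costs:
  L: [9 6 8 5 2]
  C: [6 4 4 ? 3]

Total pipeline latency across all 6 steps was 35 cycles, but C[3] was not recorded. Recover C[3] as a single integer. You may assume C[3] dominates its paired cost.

C[3] = 4

step 0 → dur = L[0]=9 = 9
step 1 → dur = max(L[1]=6, C[0]=6) = 6
step 2 → dur = max(L[2]=8, C[1]=4) = 8
step 3 → dur = max(L[3]=5, C[2]=4) = 5
step 4 → dur = max(L[4]=2, C[3]=?) = C[3]  (unknown; binding)
step 5 → dur = C[4]=3 = 3
sum of known step durations = 31
dur[4] = total - known = 35 - 31 = 4
C[3] is the binding max in step 4, so C[3] = dur[4] = 4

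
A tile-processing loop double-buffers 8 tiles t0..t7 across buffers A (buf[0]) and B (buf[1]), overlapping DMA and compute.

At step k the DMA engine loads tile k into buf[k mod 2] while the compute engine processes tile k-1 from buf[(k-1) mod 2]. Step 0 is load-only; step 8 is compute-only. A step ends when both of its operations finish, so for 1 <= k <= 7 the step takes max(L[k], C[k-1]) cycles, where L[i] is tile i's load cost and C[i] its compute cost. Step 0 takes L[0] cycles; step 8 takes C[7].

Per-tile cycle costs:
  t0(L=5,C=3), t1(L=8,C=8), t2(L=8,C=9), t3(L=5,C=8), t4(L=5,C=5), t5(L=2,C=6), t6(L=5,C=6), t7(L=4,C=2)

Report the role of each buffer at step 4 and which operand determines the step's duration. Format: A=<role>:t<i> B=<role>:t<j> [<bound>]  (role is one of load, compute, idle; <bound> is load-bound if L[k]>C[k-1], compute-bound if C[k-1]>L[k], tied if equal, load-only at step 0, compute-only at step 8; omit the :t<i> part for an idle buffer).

  0. 5=5c; end=5; A:t0 B:-
  1. max(8,3)=8c; end=13; A:t0 B:t1
  2. max(8,8)=8c; end=21; A:t2 B:t1
  3. max(5,9)=9c; end=30; A:t2 B:t3
  4. max(5,8)=8c; end=38; A:t4 B:t3
  5. max(2,5)=5c; end=43; A:t4 B:t5
  6. max(5,6)=6c; end=49; A:t6 B:t5
  7. max(4,6)=6c; end=55; A:t6 B:t7
  8. 2=2c; end=57; A:t6 B:t7

step 4: A=load:t4 B=compute:t3 [compute-bound]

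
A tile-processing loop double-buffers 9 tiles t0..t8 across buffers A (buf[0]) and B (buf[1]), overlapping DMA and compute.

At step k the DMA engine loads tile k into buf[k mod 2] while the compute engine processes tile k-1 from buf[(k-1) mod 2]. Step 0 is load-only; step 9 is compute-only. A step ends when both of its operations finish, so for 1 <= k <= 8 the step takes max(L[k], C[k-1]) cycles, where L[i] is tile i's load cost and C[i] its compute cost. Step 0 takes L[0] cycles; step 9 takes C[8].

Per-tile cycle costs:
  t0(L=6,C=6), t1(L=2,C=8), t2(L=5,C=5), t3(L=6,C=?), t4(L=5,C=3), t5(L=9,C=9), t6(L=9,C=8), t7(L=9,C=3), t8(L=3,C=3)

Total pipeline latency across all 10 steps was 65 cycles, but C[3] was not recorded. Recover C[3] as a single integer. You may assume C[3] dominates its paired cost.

C[3] = 6

step 0 = dur = L[0]=6 = 6
step 1 = dur = max(L[1]=2, C[0]=6) = 6
step 2 = dur = max(L[2]=5, C[1]=8) = 8
step 3 = dur = max(L[3]=6, C[2]=5) = 6
step 4 = dur = max(L[4]=5, C[3]=?) = C[3]  (unknown; binding)
step 5 = dur = max(L[5]=9, C[4]=3) = 9
step 6 = dur = max(L[6]=9, C[5]=9) = 9
step 7 = dur = max(L[7]=9, C[6]=8) = 9
step 8 = dur = max(L[8]=3, C[7]=3) = 3
step 9 = dur = C[8]=3 = 3
sum of known step durations = 59
dur[4] = total - known = 65 - 59 = 6
C[3] is the binding max in step 4, so C[3] = dur[4] = 6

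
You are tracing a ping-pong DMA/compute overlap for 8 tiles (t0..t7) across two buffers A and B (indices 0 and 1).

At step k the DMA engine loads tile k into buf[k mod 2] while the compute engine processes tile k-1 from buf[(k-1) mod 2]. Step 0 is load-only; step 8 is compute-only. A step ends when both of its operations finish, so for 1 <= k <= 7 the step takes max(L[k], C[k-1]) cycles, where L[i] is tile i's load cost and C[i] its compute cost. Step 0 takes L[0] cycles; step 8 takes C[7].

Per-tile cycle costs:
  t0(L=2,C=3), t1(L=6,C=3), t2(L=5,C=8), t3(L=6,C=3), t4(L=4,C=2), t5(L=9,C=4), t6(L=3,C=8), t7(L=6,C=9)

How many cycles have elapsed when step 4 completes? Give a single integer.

end_cycle[4] = 25

step 0: L[0]=2 → dur=2, Σ=2 | A=load:t0 B=idle [load-only]
step 1: L[1]=6 C[0]=3 → dur=6, Σ=8 | A=compute:t0 B=load:t1 [load-bound]
step 2: L[2]=5 C[1]=3 → dur=5, Σ=13 | A=load:t2 B=compute:t1 [load-bound]
step 3: L[3]=6 C[2]=8 → dur=8, Σ=21 | A=compute:t2 B=load:t3 [compute-bound]
step 4: L[4]=4 C[3]=3 → dur=4, Σ=25 | A=load:t4 B=compute:t3 [load-bound]
step 5: L[5]=9 C[4]=2 → dur=9, Σ=34 | A=compute:t4 B=load:t5 [load-bound]
step 6: L[6]=3 C[5]=4 → dur=4, Σ=38 | A=load:t6 B=compute:t5 [compute-bound]
step 7: L[7]=6 C[6]=8 → dur=8, Σ=46 | A=compute:t6 B=load:t7 [compute-bound]
step 8: C[7]=9 → dur=9, Σ=55 | A=idle B=compute:t7 [compute-only]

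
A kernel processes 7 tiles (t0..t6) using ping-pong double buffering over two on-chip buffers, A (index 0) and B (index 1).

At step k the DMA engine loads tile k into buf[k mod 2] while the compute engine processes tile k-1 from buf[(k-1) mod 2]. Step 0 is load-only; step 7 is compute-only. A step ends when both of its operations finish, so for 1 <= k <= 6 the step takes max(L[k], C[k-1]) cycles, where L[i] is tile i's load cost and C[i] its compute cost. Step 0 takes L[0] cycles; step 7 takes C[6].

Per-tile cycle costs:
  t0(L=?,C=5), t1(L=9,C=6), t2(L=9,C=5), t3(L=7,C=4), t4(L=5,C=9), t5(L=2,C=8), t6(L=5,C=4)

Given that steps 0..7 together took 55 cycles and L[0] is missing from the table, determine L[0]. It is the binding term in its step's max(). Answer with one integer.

step 0: dur = L[0]=? = L[0]  (unknown; binding)
step 1: dur = max(L[1]=9, C[0]=5) = 9
step 2: dur = max(L[2]=9, C[1]=6) = 9
step 3: dur = max(L[3]=7, C[2]=5) = 7
step 4: dur = max(L[4]=5, C[3]=4) = 5
step 5: dur = max(L[5]=2, C[4]=9) = 9
step 6: dur = max(L[6]=5, C[5]=8) = 8
step 7: dur = C[6]=4 = 4
sum of known step durations = 51
dur[0] = total - known = 55 - 51 = 4
L[0] is the binding max in step 0, so L[0] = dur[0] = 4

L[0] = 4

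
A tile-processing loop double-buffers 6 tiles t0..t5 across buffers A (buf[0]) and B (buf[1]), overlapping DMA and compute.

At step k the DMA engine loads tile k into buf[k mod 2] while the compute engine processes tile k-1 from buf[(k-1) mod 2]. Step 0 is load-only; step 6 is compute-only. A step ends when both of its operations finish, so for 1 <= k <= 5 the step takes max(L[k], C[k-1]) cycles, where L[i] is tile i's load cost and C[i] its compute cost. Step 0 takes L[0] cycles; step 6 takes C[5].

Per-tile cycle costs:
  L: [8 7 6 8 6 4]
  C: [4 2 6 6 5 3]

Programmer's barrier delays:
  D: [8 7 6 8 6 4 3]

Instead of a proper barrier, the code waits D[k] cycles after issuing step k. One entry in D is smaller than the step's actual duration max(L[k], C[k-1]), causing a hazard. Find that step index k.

[0] required=L[0]=8=8 vs D=8 ok
[1] required=max(L[1]=7,C[0]=4)=7 vs D=7 ok
[2] required=max(L[2]=6,C[1]=2)=6 vs D=6 ok
[3] required=max(L[3]=8,C[2]=6)=8 vs D=8 ok
[4] required=max(L[4]=6,C[3]=6)=6 vs D=6 ok
[5] required=max(L[5]=4,C[4]=5)=5 vs D=4 SHORT
[6] required=C[5]=3=3 vs D=3 ok

hazard at step 5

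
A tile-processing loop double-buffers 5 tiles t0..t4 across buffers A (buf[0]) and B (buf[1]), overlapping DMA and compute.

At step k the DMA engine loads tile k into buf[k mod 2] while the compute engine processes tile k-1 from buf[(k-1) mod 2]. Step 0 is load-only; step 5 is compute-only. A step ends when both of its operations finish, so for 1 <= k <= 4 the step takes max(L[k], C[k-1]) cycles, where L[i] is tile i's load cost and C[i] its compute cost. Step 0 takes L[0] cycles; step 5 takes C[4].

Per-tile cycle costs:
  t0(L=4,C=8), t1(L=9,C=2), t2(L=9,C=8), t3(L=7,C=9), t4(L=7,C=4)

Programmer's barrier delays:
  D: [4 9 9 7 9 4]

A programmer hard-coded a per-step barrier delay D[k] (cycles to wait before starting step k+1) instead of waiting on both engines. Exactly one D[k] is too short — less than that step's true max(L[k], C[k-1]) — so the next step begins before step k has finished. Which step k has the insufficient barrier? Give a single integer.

hazard at step 3

step 0: need L[0]=4 = 4; D[0]=4 ok
step 1: need max(L[1]=9,C[0]=8) = 9; D[1]=9 ok
step 2: need max(L[2]=9,C[1]=2) = 9; D[2]=9 ok
step 3: need max(L[3]=7,C[2]=8) = 8; D[3]=7 SHORT
step 4: need max(L[4]=7,C[3]=9) = 9; D[4]=9 ok
step 5: need C[4]=4 = 4; D[5]=4 ok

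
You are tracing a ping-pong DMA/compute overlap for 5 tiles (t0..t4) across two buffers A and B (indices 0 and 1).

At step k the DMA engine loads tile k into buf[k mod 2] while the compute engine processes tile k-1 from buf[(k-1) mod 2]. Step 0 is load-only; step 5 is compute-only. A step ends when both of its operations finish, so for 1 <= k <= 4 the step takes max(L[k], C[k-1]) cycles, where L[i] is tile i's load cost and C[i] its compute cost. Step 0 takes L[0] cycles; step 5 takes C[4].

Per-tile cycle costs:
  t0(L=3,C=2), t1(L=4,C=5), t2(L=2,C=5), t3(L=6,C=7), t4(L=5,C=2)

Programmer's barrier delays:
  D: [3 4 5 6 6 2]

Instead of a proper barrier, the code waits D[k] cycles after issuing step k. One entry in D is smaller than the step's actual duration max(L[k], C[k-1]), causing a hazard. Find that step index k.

step 0: need L[0]=3 = 3; D[0]=3 ok
step 1: need max(L[1]=4,C[0]=2) = 4; D[1]=4 ok
step 2: need max(L[2]=2,C[1]=5) = 5; D[2]=5 ok
step 3: need max(L[3]=6,C[2]=5) = 6; D[3]=6 ok
step 4: need max(L[4]=5,C[3]=7) = 7; D[4]=6 SHORT
step 5: need C[4]=2 = 2; D[5]=2 ok

hazard at step 4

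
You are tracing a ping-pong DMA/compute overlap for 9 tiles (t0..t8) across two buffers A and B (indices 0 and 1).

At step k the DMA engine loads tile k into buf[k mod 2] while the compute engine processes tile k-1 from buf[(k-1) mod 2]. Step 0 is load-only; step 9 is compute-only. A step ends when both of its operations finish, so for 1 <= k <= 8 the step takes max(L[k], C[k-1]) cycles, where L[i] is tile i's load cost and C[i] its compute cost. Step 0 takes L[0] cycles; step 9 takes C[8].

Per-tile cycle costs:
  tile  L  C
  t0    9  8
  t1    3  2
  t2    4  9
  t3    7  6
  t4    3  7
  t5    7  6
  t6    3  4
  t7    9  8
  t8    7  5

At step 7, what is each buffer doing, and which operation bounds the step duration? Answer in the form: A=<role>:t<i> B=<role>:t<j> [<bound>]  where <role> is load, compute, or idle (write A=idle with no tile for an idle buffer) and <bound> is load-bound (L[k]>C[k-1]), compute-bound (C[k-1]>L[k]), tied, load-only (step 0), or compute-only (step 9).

step 0: L[0]=9 → dur=9, Σ=9 | A=load:t0 B=idle [load-only]
step 1: L[1]=3 C[0]=8 → dur=8, Σ=17 | A=compute:t0 B=load:t1 [compute-bound]
step 2: L[2]=4 C[1]=2 → dur=4, Σ=21 | A=load:t2 B=compute:t1 [load-bound]
step 3: L[3]=7 C[2]=9 → dur=9, Σ=30 | A=compute:t2 B=load:t3 [compute-bound]
step 4: L[4]=3 C[3]=6 → dur=6, Σ=36 | A=load:t4 B=compute:t3 [compute-bound]
step 5: L[5]=7 C[4]=7 → dur=7, Σ=43 | A=compute:t4 B=load:t5 [tied]
step 6: L[6]=3 C[5]=6 → dur=6, Σ=49 | A=load:t6 B=compute:t5 [compute-bound]
step 7: L[7]=9 C[6]=4 → dur=9, Σ=58 | A=compute:t6 B=load:t7 [load-bound]
step 8: L[8]=7 C[7]=8 → dur=8, Σ=66 | A=load:t8 B=compute:t7 [compute-bound]
step 9: C[8]=5 → dur=5, Σ=71 | A=compute:t8 B=idle [compute-only]

step 7: A=compute:t6 B=load:t7 [load-bound]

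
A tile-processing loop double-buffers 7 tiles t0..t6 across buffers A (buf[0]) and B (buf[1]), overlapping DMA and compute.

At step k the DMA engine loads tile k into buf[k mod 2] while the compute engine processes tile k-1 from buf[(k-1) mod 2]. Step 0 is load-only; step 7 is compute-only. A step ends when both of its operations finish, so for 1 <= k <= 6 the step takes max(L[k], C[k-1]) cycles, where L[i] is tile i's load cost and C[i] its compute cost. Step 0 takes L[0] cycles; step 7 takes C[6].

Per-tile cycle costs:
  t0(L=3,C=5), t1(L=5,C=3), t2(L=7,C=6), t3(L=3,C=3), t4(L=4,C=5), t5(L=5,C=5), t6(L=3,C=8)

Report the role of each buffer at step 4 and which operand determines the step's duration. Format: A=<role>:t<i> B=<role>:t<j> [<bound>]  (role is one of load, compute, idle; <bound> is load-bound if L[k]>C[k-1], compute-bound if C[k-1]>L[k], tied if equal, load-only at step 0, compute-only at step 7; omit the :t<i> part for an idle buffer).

[0] DMA t0→A (3c) ∥ CU idle ⇒ 3c, clock 3
[1] DMA t1→B (5c) ∥ CU A:t0 (5c) ⇒ 5c, clock 8
[2] DMA t2→A (7c) ∥ CU B:t1 (3c) ⇒ 7c, clock 15
[3] DMA t3→B (3c) ∥ CU A:t2 (6c) ⇒ 6c, clock 21
[4] DMA t4→A (4c) ∥ CU B:t3 (3c) ⇒ 4c, clock 25
[5] DMA t5→B (5c) ∥ CU A:t4 (5c) ⇒ 5c, clock 30
[6] DMA t6→A (3c) ∥ CU B:t5 (5c) ⇒ 5c, clock 35
[7] DMA idle ∥ CU A:t6 (8c) ⇒ 8c, clock 43

step 4: A=load:t4 B=compute:t3 [load-bound]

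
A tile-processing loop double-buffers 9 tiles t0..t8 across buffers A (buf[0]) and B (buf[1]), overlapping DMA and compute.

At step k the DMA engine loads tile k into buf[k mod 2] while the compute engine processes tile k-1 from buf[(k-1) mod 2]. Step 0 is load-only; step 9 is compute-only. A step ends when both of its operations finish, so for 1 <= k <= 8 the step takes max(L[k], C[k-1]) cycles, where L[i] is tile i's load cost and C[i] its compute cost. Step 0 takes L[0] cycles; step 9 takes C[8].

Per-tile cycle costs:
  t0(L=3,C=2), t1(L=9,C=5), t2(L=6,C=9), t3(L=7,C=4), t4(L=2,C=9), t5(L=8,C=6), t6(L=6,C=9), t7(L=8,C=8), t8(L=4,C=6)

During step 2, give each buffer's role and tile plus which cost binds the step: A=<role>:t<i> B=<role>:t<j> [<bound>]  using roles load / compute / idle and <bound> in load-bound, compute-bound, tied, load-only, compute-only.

step 2: A=load:t2 B=compute:t1 [load-bound]

[0] DMA t0→A (3c) ∥ CU idle ⇒ 3c, clock 3
[1] DMA t1→B (9c) ∥ CU A:t0 (2c) ⇒ 9c, clock 12
[2] DMA t2→A (6c) ∥ CU B:t1 (5c) ⇒ 6c, clock 18
[3] DMA t3→B (7c) ∥ CU A:t2 (9c) ⇒ 9c, clock 27
[4] DMA t4→A (2c) ∥ CU B:t3 (4c) ⇒ 4c, clock 31
[5] DMA t5→B (8c) ∥ CU A:t4 (9c) ⇒ 9c, clock 40
[6] DMA t6→A (6c) ∥ CU B:t5 (6c) ⇒ 6c, clock 46
[7] DMA t7→B (8c) ∥ CU A:t6 (9c) ⇒ 9c, clock 55
[8] DMA t8→A (4c) ∥ CU B:t7 (8c) ⇒ 8c, clock 63
[9] DMA idle ∥ CU A:t8 (6c) ⇒ 6c, clock 69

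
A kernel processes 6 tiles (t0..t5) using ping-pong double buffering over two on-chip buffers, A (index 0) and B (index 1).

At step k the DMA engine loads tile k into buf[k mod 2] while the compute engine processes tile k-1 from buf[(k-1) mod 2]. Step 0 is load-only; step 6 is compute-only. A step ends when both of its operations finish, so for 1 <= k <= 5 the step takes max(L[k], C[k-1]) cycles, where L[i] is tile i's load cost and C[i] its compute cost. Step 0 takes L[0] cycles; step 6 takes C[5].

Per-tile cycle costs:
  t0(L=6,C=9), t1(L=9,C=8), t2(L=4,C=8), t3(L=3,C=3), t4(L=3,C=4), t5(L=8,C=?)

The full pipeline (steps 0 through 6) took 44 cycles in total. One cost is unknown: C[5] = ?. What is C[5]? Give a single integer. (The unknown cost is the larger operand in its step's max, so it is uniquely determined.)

C[5] = 2

step 0 = dur = L[0]=6 = 6
step 1 = dur = max(L[1]=9, C[0]=9) = 9
step 2 = dur = max(L[2]=4, C[1]=8) = 8
step 3 = dur = max(L[3]=3, C[2]=8) = 8
step 4 = dur = max(L[4]=3, C[3]=3) = 3
step 5 = dur = max(L[5]=8, C[4]=4) = 8
step 6 = dur = C[5]=? = C[5]  (unknown; binding)
sum of known step durations = 42
dur[6] = total - known = 44 - 42 = 2
C[5] is the binding max in step 6, so C[5] = dur[6] = 2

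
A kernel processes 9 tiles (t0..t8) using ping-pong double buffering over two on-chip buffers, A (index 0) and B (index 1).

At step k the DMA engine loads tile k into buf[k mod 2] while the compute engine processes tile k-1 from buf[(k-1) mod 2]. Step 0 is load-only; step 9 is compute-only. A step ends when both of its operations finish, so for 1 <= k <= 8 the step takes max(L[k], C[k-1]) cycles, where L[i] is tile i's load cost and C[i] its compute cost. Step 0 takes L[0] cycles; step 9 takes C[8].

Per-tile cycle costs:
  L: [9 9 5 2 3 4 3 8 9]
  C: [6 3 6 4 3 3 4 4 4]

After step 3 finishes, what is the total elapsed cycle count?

  0. 9=9c; end=9; A:t0 B:-
  1. max(9,6)=9c; end=18; A:t0 B:t1
  2. max(5,3)=5c; end=23; A:t2 B:t1
  3. max(2,6)=6c; end=29; A:t2 B:t3
  4. max(3,4)=4c; end=33; A:t4 B:t3
  5. max(4,3)=4c; end=37; A:t4 B:t5
  6. max(3,3)=3c; end=40; A:t6 B:t5
  7. max(8,4)=8c; end=48; A:t6 B:t7
  8. max(9,4)=9c; end=57; A:t8 B:t7
  9. 4=4c; end=61; A:t8 B:t7

end_cycle[3] = 29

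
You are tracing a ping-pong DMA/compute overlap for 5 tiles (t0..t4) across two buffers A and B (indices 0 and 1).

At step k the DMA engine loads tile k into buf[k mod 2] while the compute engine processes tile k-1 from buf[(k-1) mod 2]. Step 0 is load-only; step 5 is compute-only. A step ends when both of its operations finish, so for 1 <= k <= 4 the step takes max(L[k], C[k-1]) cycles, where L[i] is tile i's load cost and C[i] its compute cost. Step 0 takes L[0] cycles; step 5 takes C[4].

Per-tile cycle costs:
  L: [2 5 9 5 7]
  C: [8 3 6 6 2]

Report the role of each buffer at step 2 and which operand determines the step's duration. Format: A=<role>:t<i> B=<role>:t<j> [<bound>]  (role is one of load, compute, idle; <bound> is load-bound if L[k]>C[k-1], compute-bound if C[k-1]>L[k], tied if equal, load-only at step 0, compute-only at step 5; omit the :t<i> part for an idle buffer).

[0] DMA t0→A (2c) ∥ CU idle ⇒ 2c, clock 2
[1] DMA t1→B (5c) ∥ CU A:t0 (8c) ⇒ 8c, clock 10
[2] DMA t2→A (9c) ∥ CU B:t1 (3c) ⇒ 9c, clock 19
[3] DMA t3→B (5c) ∥ CU A:t2 (6c) ⇒ 6c, clock 25
[4] DMA t4→A (7c) ∥ CU B:t3 (6c) ⇒ 7c, clock 32
[5] DMA idle ∥ CU A:t4 (2c) ⇒ 2c, clock 34

step 2: A=load:t2 B=compute:t1 [load-bound]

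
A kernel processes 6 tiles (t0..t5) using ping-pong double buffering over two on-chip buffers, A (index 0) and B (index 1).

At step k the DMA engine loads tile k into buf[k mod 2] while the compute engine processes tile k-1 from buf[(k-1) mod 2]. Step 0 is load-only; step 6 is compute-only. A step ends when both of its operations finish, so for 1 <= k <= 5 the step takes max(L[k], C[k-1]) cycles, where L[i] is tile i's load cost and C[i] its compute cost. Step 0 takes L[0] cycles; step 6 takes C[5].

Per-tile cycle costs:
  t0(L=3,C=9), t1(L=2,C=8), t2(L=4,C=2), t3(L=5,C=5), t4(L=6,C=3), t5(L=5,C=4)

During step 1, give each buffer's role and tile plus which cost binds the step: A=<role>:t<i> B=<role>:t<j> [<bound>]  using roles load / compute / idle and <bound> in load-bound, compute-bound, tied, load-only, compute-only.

step 1: A=compute:t0 B=load:t1 [compute-bound]

[0] DMA t0→A (3c) ∥ CU idle ⇒ 3c, clock 3
[1] DMA t1→B (2c) ∥ CU A:t0 (9c) ⇒ 9c, clock 12
[2] DMA t2→A (4c) ∥ CU B:t1 (8c) ⇒ 8c, clock 20
[3] DMA t3→B (5c) ∥ CU A:t2 (2c) ⇒ 5c, clock 25
[4] DMA t4→A (6c) ∥ CU B:t3 (5c) ⇒ 6c, clock 31
[5] DMA t5→B (5c) ∥ CU A:t4 (3c) ⇒ 5c, clock 36
[6] DMA idle ∥ CU B:t5 (4c) ⇒ 4c, clock 40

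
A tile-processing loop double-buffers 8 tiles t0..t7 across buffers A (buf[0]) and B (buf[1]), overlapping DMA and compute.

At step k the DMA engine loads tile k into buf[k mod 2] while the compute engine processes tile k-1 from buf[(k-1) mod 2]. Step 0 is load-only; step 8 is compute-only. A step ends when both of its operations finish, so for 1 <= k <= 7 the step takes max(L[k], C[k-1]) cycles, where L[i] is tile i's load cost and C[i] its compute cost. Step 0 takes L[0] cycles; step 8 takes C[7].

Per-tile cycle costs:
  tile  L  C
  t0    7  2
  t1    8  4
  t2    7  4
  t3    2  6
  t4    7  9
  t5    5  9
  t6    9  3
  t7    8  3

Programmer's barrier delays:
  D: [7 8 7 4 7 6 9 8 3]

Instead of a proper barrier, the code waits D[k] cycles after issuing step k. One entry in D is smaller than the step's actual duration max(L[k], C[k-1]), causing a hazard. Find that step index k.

[0] required=L[0]=7=7 vs D=7 ok
[1] required=max(L[1]=8,C[0]=2)=8 vs D=8 ok
[2] required=max(L[2]=7,C[1]=4)=7 vs D=7 ok
[3] required=max(L[3]=2,C[2]=4)=4 vs D=4 ok
[4] required=max(L[4]=7,C[3]=6)=7 vs D=7 ok
[5] required=max(L[5]=5,C[4]=9)=9 vs D=6 SHORT
[6] required=max(L[6]=9,C[5]=9)=9 vs D=9 ok
[7] required=max(L[7]=8,C[6]=3)=8 vs D=8 ok
[8] required=C[7]=3=3 vs D=3 ok

hazard at step 5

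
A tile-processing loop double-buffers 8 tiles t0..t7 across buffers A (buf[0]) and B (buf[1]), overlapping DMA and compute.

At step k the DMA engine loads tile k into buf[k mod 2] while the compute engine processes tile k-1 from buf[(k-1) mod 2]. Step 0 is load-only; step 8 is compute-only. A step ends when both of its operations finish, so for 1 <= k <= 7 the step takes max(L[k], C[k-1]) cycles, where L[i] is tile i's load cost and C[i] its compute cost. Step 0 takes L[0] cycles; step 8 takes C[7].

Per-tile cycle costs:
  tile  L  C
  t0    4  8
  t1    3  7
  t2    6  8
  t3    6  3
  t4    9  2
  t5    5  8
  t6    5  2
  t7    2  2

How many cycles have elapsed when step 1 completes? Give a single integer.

step 0: L[0]=4 → dur=4, Σ=4 | A=load:t0 B=idle [load-only]
step 1: L[1]=3 C[0]=8 → dur=8, Σ=12 | A=compute:t0 B=load:t1 [compute-bound]
step 2: L[2]=6 C[1]=7 → dur=7, Σ=19 | A=load:t2 B=compute:t1 [compute-bound]
step 3: L[3]=6 C[2]=8 → dur=8, Σ=27 | A=compute:t2 B=load:t3 [compute-bound]
step 4: L[4]=9 C[3]=3 → dur=9, Σ=36 | A=load:t4 B=compute:t3 [load-bound]
step 5: L[5]=5 C[4]=2 → dur=5, Σ=41 | A=compute:t4 B=load:t5 [load-bound]
step 6: L[6]=5 C[5]=8 → dur=8, Σ=49 | A=load:t6 B=compute:t5 [compute-bound]
step 7: L[7]=2 C[6]=2 → dur=2, Σ=51 | A=compute:t6 B=load:t7 [tied]
step 8: C[7]=2 → dur=2, Σ=53 | A=idle B=compute:t7 [compute-only]

end_cycle[1] = 12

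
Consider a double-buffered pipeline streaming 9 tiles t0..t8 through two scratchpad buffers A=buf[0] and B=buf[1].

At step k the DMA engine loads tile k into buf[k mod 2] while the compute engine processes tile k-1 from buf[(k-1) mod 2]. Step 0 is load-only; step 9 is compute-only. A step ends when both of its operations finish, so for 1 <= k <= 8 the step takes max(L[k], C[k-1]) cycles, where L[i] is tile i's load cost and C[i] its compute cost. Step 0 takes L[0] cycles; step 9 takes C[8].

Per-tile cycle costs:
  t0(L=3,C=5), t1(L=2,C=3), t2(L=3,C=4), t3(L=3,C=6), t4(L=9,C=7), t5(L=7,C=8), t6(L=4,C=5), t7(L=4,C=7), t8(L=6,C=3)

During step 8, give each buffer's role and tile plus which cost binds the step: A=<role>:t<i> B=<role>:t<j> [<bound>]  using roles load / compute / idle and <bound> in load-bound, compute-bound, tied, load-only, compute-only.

step 8: A=load:t8 B=compute:t7 [compute-bound]

[0] DMA t0→A (3c) ∥ CU idle ⇒ 3c, clock 3
[1] DMA t1→B (2c) ∥ CU A:t0 (5c) ⇒ 5c, clock 8
[2] DMA t2→A (3c) ∥ CU B:t1 (3c) ⇒ 3c, clock 11
[3] DMA t3→B (3c) ∥ CU A:t2 (4c) ⇒ 4c, clock 15
[4] DMA t4→A (9c) ∥ CU B:t3 (6c) ⇒ 9c, clock 24
[5] DMA t5→B (7c) ∥ CU A:t4 (7c) ⇒ 7c, clock 31
[6] DMA t6→A (4c) ∥ CU B:t5 (8c) ⇒ 8c, clock 39
[7] DMA t7→B (4c) ∥ CU A:t6 (5c) ⇒ 5c, clock 44
[8] DMA t8→A (6c) ∥ CU B:t7 (7c) ⇒ 7c, clock 51
[9] DMA idle ∥ CU A:t8 (3c) ⇒ 3c, clock 54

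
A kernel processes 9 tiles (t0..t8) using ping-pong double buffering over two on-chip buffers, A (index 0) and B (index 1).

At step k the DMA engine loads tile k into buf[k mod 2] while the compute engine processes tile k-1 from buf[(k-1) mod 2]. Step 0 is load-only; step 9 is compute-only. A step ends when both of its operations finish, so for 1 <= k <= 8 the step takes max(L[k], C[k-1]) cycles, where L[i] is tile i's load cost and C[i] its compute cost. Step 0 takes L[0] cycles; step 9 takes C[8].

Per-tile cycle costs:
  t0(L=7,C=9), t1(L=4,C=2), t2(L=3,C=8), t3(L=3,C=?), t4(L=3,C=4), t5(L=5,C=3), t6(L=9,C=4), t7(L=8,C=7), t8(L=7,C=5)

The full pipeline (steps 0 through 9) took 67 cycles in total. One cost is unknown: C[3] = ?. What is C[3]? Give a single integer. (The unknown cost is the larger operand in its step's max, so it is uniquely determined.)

step 0 | dur = L[0]=7 = 7
step 1 | dur = max(L[1]=4, C[0]=9) = 9
step 2 | dur = max(L[2]=3, C[1]=2) = 3
step 3 | dur = max(L[3]=3, C[2]=8) = 8
step 4 | dur = max(L[4]=3, C[3]=?) = C[3]  (unknown; binding)
step 5 | dur = max(L[5]=5, C[4]=4) = 5
step 6 | dur = max(L[6]=9, C[5]=3) = 9
step 7 | dur = max(L[7]=8, C[6]=4) = 8
step 8 | dur = max(L[8]=7, C[7]=7) = 7
step 9 | dur = C[8]=5 = 5
sum of known step durations = 61
dur[4] = total - known = 67 - 61 = 6
C[3] is the binding max in step 4, so C[3] = dur[4] = 6

C[3] = 6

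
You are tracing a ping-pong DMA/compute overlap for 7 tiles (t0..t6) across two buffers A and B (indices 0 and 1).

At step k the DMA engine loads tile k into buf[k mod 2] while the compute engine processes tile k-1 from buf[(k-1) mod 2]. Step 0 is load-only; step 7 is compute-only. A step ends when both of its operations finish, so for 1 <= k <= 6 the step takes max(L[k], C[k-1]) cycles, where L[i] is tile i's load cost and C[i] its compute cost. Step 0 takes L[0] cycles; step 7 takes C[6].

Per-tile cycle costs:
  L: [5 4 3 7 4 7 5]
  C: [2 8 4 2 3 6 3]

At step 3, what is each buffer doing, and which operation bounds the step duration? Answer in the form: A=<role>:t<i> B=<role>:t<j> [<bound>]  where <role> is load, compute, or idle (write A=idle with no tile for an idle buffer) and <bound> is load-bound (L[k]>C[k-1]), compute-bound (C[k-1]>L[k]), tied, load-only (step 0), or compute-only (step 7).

step 3: A=compute:t2 B=load:t3 [load-bound]

k=0 load=t0/5c comp=- wait=5 total=5
k=1 load=t1/4c comp=t0/2c wait=4 total=9
k=2 load=t2/3c comp=t1/8c wait=8 total=17
k=3 load=t3/7c comp=t2/4c wait=7 total=24
k=4 load=t4/4c comp=t3/2c wait=4 total=28
k=5 load=t5/7c comp=t4/3c wait=7 total=35
k=6 load=t6/5c comp=t5/6c wait=6 total=41
k=7 load=- comp=t6/3c wait=3 total=44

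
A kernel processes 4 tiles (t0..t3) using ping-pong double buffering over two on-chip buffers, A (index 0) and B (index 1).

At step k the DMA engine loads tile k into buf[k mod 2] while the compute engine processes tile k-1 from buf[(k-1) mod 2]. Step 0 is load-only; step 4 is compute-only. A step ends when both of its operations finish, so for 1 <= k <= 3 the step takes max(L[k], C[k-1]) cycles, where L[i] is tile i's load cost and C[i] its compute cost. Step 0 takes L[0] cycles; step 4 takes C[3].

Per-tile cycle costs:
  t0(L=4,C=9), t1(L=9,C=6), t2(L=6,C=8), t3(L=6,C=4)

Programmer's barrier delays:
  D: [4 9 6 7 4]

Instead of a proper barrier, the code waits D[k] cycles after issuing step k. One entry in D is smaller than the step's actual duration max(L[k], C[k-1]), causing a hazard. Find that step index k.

k=0 barrier L[0]=4→4c, D[0]=4 ok
k=1 barrier max(L[1]=9,C[0]=9)→9c, D[1]=9 ok
k=2 barrier max(L[2]=6,C[1]=6)→6c, D[2]=6 ok
k=3 barrier max(L[3]=6,C[2]=8)→8c, D[3]=7 SHORT
k=4 barrier C[3]=4→4c, D[4]=4 ok

hazard at step 3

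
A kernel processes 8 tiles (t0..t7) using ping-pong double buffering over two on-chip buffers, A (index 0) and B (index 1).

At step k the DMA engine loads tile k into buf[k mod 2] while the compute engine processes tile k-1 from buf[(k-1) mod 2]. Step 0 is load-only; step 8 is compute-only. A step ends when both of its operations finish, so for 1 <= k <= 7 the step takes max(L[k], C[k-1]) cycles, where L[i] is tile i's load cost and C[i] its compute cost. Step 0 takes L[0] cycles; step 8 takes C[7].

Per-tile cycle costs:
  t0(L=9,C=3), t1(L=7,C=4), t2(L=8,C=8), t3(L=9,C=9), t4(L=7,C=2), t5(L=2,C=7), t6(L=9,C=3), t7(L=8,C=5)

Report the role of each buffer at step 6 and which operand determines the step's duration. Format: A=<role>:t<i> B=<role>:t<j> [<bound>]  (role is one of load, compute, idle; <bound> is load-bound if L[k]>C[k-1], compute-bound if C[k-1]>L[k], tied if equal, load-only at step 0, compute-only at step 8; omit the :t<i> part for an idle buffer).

step 0: L[0]=9 → dur=9, Σ=9 | A=load:t0 B=idle [load-only]
step 1: L[1]=7 C[0]=3 → dur=7, Σ=16 | A=compute:t0 B=load:t1 [load-bound]
step 2: L[2]=8 C[1]=4 → dur=8, Σ=24 | A=load:t2 B=compute:t1 [load-bound]
step 3: L[3]=9 C[2]=8 → dur=9, Σ=33 | A=compute:t2 B=load:t3 [load-bound]
step 4: L[4]=7 C[3]=9 → dur=9, Σ=42 | A=load:t4 B=compute:t3 [compute-bound]
step 5: L[5]=2 C[4]=2 → dur=2, Σ=44 | A=compute:t4 B=load:t5 [tied]
step 6: L[6]=9 C[5]=7 → dur=9, Σ=53 | A=load:t6 B=compute:t5 [load-bound]
step 7: L[7]=8 C[6]=3 → dur=8, Σ=61 | A=compute:t6 B=load:t7 [load-bound]
step 8: C[7]=5 → dur=5, Σ=66 | A=idle B=compute:t7 [compute-only]

step 6: A=load:t6 B=compute:t5 [load-bound]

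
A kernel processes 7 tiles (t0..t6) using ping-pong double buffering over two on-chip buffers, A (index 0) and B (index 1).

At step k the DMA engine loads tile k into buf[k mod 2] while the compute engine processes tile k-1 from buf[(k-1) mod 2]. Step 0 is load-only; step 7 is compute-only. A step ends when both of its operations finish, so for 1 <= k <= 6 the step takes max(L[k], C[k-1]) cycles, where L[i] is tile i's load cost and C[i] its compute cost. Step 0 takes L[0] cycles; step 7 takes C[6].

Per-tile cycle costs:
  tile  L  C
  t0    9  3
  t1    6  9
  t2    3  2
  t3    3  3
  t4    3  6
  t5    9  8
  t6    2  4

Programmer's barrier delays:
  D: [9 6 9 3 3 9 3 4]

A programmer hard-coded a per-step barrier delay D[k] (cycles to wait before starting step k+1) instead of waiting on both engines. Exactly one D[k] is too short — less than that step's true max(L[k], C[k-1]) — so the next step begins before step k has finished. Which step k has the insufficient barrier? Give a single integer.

hazard at step 6

[0] required=L[0]=9=9 vs D=9 ok
[1] required=max(L[1]=6,C[0]=3)=6 vs D=6 ok
[2] required=max(L[2]=3,C[1]=9)=9 vs D=9 ok
[3] required=max(L[3]=3,C[2]=2)=3 vs D=3 ok
[4] required=max(L[4]=3,C[3]=3)=3 vs D=3 ok
[5] required=max(L[5]=9,C[4]=6)=9 vs D=9 ok
[6] required=max(L[6]=2,C[5]=8)=8 vs D=3 SHORT
[7] required=C[6]=4=4 vs D=4 ok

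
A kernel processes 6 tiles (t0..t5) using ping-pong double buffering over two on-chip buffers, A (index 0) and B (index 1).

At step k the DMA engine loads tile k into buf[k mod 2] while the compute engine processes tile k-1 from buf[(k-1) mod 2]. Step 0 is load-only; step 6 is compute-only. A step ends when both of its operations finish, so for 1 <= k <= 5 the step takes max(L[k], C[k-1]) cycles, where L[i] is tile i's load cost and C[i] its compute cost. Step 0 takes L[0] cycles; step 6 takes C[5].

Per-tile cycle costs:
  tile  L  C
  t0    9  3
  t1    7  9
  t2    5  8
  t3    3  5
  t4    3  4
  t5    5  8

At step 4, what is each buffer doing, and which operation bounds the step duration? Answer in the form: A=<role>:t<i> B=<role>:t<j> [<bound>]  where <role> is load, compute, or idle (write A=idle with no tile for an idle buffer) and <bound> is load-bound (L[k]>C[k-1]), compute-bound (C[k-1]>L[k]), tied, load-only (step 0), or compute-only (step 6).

step 4: A=load:t4 B=compute:t3 [compute-bound]

k=0 load=t0/9c comp=- wait=9 total=9
k=1 load=t1/7c comp=t0/3c wait=7 total=16
k=2 load=t2/5c comp=t1/9c wait=9 total=25
k=3 load=t3/3c comp=t2/8c wait=8 total=33
k=4 load=t4/3c comp=t3/5c wait=5 total=38
k=5 load=t5/5c comp=t4/4c wait=5 total=43
k=6 load=- comp=t5/8c wait=8 total=51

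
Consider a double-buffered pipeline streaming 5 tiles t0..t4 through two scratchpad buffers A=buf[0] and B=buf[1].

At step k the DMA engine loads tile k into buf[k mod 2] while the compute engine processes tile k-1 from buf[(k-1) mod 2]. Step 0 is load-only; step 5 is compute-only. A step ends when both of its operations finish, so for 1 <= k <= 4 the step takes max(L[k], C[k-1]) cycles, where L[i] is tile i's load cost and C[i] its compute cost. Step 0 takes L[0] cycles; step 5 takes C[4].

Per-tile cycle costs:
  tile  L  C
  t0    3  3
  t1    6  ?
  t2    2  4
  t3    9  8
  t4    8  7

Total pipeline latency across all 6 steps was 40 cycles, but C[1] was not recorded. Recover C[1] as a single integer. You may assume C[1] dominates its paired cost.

step 0: dur = L[0]=3 = 3
step 1: dur = max(L[1]=6, C[0]=3) = 6
step 2: dur = max(L[2]=2, C[1]=?) = C[1]  (unknown; binding)
step 3: dur = max(L[3]=9, C[2]=4) = 9
step 4: dur = max(L[4]=8, C[3]=8) = 8
step 5: dur = C[4]=7 = 7
sum of known step durations = 33
dur[2] = total - known = 40 - 33 = 7
C[1] is the binding max in step 2, so C[1] = dur[2] = 7

C[1] = 7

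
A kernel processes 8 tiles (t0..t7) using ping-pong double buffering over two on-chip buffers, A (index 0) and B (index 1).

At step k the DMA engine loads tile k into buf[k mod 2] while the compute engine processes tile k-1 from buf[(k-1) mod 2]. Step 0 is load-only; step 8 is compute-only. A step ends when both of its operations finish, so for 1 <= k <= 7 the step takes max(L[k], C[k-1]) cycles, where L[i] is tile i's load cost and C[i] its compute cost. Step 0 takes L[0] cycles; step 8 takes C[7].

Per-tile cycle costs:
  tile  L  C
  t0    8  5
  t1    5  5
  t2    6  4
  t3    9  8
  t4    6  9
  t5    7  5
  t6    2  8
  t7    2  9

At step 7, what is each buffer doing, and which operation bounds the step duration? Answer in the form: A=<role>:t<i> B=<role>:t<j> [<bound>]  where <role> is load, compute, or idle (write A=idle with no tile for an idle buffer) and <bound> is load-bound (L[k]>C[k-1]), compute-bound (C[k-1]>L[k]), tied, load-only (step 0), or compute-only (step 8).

  0. 8=8c; end=8; A:t0 B:-
  1. max(5,5)=5c; end=13; A:t0 B:t1
  2. max(6,5)=6c; end=19; A:t2 B:t1
  3. max(9,4)=9c; end=28; A:t2 B:t3
  4. max(6,8)=8c; end=36; A:t4 B:t3
  5. max(7,9)=9c; end=45; A:t4 B:t5
  6. max(2,5)=5c; end=50; A:t6 B:t5
  7. max(2,8)=8c; end=58; A:t6 B:t7
  8. 9=9c; end=67; A:t6 B:t7

step 7: A=compute:t6 B=load:t7 [compute-bound]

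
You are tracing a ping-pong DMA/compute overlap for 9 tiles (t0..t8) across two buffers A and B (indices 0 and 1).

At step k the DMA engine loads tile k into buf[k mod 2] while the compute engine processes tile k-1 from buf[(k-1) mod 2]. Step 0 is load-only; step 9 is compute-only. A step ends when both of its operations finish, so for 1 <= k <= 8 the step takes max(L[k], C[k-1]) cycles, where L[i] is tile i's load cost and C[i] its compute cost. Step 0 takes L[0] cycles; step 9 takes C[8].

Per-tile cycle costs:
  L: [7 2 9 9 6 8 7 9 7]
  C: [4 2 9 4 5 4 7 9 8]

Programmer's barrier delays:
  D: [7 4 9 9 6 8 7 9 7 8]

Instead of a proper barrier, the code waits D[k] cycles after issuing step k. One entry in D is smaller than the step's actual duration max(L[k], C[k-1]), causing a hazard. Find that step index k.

[0] required=L[0]=7=7 vs D=7 ok
[1] required=max(L[1]=2,C[0]=4)=4 vs D=4 ok
[2] required=max(L[2]=9,C[1]=2)=9 vs D=9 ok
[3] required=max(L[3]=9,C[2]=9)=9 vs D=9 ok
[4] required=max(L[4]=6,C[3]=4)=6 vs D=6 ok
[5] required=max(L[5]=8,C[4]=5)=8 vs D=8 ok
[6] required=max(L[6]=7,C[5]=4)=7 vs D=7 ok
[7] required=max(L[7]=9,C[6]=7)=9 vs D=9 ok
[8] required=max(L[8]=7,C[7]=9)=9 vs D=7 SHORT
[9] required=C[8]=8=8 vs D=8 ok

hazard at step 8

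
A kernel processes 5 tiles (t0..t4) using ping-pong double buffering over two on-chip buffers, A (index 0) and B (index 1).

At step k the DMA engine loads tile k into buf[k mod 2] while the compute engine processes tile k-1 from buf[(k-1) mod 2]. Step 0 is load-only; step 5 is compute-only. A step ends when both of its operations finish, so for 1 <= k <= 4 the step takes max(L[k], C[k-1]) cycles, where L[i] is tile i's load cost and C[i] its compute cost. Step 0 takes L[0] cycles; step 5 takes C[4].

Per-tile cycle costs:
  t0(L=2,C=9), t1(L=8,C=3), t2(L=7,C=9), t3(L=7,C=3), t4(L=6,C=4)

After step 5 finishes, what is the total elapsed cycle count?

step 0: L[0]=2 → dur=2, Σ=2 | A=load:t0 B=idle [load-only]
step 1: L[1]=8 C[0]=9 → dur=9, Σ=11 | A=compute:t0 B=load:t1 [compute-bound]
step 2: L[2]=7 C[1]=3 → dur=7, Σ=18 | A=load:t2 B=compute:t1 [load-bound]
step 3: L[3]=7 C[2]=9 → dur=9, Σ=27 | A=compute:t2 B=load:t3 [compute-bound]
step 4: L[4]=6 C[3]=3 → dur=6, Σ=33 | A=load:t4 B=compute:t3 [load-bound]
step 5: C[4]=4 → dur=4, Σ=37 | A=compute:t4 B=idle [compute-only]

end_cycle[5] = 37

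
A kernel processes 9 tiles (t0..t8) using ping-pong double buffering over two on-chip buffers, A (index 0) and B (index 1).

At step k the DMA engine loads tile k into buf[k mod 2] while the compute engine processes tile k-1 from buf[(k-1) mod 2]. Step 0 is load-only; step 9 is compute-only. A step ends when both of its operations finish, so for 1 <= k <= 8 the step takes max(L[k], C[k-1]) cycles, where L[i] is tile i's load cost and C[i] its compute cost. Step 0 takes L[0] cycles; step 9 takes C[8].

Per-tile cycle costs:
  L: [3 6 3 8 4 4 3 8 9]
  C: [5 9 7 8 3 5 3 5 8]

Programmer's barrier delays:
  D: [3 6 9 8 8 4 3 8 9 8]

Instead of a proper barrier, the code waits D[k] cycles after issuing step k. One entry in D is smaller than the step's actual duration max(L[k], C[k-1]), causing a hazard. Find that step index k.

step 0: need L[0]=3 = 3; D[0]=3 ok
step 1: need max(L[1]=6,C[0]=5) = 6; D[1]=6 ok
step 2: need max(L[2]=3,C[1]=9) = 9; D[2]=9 ok
step 3: need max(L[3]=8,C[2]=7) = 8; D[3]=8 ok
step 4: need max(L[4]=4,C[3]=8) = 8; D[4]=8 ok
step 5: need max(L[5]=4,C[4]=3) = 4; D[5]=4 ok
step 6: need max(L[6]=3,C[5]=5) = 5; D[6]=3 SHORT
step 7: need max(L[7]=8,C[6]=3) = 8; D[7]=8 ok
step 8: need max(L[8]=9,C[7]=5) = 9; D[8]=9 ok
step 9: need C[8]=8 = 8; D[9]=8 ok

hazard at step 6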